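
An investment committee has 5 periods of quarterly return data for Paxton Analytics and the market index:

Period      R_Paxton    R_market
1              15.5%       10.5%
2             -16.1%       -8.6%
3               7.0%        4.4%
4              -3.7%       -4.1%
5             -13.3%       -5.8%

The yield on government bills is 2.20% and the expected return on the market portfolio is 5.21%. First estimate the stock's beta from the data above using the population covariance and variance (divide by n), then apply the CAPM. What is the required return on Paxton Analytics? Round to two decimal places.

7.19%

Mean R_i = (15.5 − 16.1 + 7.0 − 3.7 − 13.3) / 5 = -2.1200%
Mean R_m = (10.5 − 8.6 + 4.4 − 4.1 − 5.8) / 5 = -0.7200%
Σ(R_i − R̄_i)(R_m − R̄_m) = 416.6880  ⇒  Cov = 416.6880 / 5 = 83.3376
Σ(R_m − R̄_m)² = 251.4280  ⇒  Var(R_m) = 251.4280 / 5 = 50.2856
β = Cov / Var(R_m) = 83.3376 / 50.2856 = 1.6573
MRP = 5.21% − 2.20% = 3.01%
E(R) = R_f + β × MRP = 2.20% + 1.6573 × 3.01% = 7.19%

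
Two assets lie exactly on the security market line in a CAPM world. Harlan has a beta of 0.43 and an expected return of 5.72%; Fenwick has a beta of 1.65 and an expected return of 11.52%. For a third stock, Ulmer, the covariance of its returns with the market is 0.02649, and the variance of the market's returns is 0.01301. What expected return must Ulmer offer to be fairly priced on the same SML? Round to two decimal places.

MRP = (11.52% − 5.72%) / (1.65 − 0.43) = 4.7541%
R_f = 5.72% − 0.43 × 4.7541% = 3.6757%
β_Ulmer = Cov / Var(R_m) = 0.02649 / 0.01301 = 2.0361
E(R_Ulmer) = R_f + β × MRP = 3.6757% + 2.0361 × 4.7541% = 13.36%

13.36%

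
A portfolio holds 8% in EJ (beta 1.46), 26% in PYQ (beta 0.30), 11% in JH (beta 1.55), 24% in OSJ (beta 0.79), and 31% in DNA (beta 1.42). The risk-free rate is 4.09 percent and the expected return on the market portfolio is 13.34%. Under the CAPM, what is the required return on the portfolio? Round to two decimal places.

β_P = Σ w_i β_i = 0.08×1.46 + 0.26×0.30 + 0.11×1.55 + 0.24×0.79 + 0.31×1.42 = 0.9951
MRP = 13.34% − 4.09% = 9.25%
E(R_P) = R_f + β_P × MRP = 4.09% + 0.9951 × 9.25% = 13.29%

13.29%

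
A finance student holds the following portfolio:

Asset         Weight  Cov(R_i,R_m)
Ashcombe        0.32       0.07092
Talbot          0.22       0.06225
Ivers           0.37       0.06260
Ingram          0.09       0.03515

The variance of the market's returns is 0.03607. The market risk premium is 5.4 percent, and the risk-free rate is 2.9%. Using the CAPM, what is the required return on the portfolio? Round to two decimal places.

β_Ashcombe = 0.07092 / 0.03607 = 1.9662
β_Talbot = 0.06225 / 0.03607 = 1.7258
β_Ivers = 0.06260 / 0.03607 = 1.7355
β_Ingram = 0.03515 / 0.03607 = 0.9745
β_P = Σ w_i β_i = 0.32×1.9662 + 0.22×1.7258 + 0.37×1.7355 + 0.09×0.9745 = 1.7387
E(R_P) = R_f + β_P × MRP = 2.9% + 1.7387 × 5.4% = 12.29%

12.29%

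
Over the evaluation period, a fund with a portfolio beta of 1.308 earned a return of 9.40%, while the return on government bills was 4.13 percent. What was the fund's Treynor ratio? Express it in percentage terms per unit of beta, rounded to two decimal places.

Treynor = (R_P − R_f) / β_P = (9.40% − 4.13%) / 1.3080 = 5.27% / 1.3080 = 4.03%

4.03%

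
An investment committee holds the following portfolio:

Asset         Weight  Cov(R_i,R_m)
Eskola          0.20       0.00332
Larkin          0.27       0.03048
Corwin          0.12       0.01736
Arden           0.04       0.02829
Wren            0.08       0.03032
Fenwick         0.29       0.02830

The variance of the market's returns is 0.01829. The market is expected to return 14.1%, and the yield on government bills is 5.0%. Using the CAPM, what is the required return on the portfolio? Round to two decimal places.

β_Eskola = 0.00332 / 0.01829 = 0.1815
β_Larkin = 0.03048 / 0.01829 = 1.6665
β_Corwin = 0.01736 / 0.01829 = 0.9492
β_Arden = 0.02829 / 0.01829 = 1.5467
β_Wren = 0.03032 / 0.01829 = 1.6577
β_Fenwick = 0.02830 / 0.01829 = 1.5473
β_P = Σ w_i β_i = 0.20×0.1815 + 0.27×1.6665 + 0.12×0.9492 + 0.04×1.5467 + 0.08×1.6577 + 0.29×1.5473 = 1.2434
MRP = 14.1% − 5.0% = 9.10%
E(R_P) = R_f + β_P × MRP = 5.0% + 1.2434 × 9.1% = 16.31%

16.31%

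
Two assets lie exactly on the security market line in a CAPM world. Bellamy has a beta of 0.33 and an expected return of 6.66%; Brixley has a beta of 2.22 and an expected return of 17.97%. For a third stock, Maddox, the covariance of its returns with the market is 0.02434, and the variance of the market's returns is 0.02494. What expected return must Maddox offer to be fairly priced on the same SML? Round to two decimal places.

10.53%

MRP = (17.97% − 6.66%) / (2.22 − 0.33) = 5.9841%
R_f = 6.66% − 0.33 × 5.9841% = 4.6852%
β_Maddox = Cov / Var(R_m) = 0.02434 / 0.02494 = 0.9759
E(R_Maddox) = R_f + β × MRP = 4.6852% + 0.9759 × 5.9841% = 10.53%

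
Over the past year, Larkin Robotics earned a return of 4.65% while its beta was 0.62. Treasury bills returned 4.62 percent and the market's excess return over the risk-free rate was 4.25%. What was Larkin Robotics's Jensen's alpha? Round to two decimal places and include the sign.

CAPM benchmark = R_f + β(R_m − R_f) = 4.62% + 0.62 × 4.25% = 7.2550%
α = actual − benchmark = 4.65% − 7.2550% = -2.61%

-2.61%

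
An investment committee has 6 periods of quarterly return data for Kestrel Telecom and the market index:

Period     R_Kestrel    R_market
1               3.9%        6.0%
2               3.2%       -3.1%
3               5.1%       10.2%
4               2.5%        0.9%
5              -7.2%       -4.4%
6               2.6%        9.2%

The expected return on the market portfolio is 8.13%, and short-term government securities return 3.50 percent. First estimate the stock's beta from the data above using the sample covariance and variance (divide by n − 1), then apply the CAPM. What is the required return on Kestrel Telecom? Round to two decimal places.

5.67%

Mean R_i = (3.9 + 3.2 + 5.1 + 2.5 − 7.2 + 2.6) / 6 = 1.6833%
Mean R_m = (6.0 − 3.1 + 10.2 + 0.9 − 4.4 + 9.2) / 6 = 3.1333%
Σ(R_i − R̄_i)(R_m − R̄_m) = 91.7033  ⇒  Cov = 91.7033 / 5 = 18.3407
Σ(R_m − R̄_m)² = 195.5533  ⇒  Var(R_m) = 195.5533 / 5 = 39.1107
β = Cov / Var(R_m) = 18.3407 / 39.1107 = 0.4689
MRP = 8.13% − 3.50% = 4.63%
E(R) = R_f + β × MRP = 3.50% + 0.4689 × 4.63% = 5.67%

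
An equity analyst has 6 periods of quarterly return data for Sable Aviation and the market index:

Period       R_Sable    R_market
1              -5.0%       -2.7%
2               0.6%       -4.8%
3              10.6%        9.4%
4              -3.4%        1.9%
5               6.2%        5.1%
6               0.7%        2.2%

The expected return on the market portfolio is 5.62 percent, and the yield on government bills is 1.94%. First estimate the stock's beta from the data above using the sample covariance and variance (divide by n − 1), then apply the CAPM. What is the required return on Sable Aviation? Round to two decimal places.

5.24%

Mean R_i = (-5.0 + 0.6 + 10.6 − 3.4 + 6.2 + 0.7) / 6 = 1.6167%
Mean R_m = (-2.7 − 4.8 + 9.4 + 1.9 + 5.1 + 2.2) / 6 = 1.8500%
Σ(R_i − R̄_i)(R_m − R̄_m) = 119.0150  ⇒  Cov = 119.0150 / 5 = 23.8030
Σ(R_m − R̄_m)² = 132.6150  ⇒  Var(R_m) = 132.6150 / 5 = 26.5230
β = Cov / Var(R_m) = 23.8030 / 26.5230 = 0.8974
MRP = 5.62% − 1.94% = 3.68%
E(R) = R_f + β × MRP = 1.94% + 0.8974 × 3.68% = 5.24%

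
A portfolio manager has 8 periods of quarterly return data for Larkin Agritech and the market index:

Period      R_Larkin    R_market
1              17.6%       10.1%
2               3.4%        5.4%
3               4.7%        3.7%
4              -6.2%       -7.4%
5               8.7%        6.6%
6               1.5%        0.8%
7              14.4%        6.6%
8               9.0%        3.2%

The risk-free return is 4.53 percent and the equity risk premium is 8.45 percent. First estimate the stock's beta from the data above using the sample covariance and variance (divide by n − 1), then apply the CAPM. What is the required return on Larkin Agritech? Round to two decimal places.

15.48%

Mean R_i = (17.6 + 3.4 + 4.7 − 6.2 + 8.7 + 1.5 + 14.4 + 9.0) / 8 = 6.6375%
Mean R_m = (10.1 + 5.4 + 3.7 − 7.4 + 6.6 + 0.8 + 6.6 + 3.2) / 8 = 3.6250%
Σ(R_i − R̄_i)(R_m − R̄_m) = 249.3625  ⇒  Cov = 249.3625 / 7 = 35.6232
Σ(R_m − R̄_m)² = 192.4950  ⇒  Var(R_m) = 192.4950 / 7 = 27.4993
β = Cov / Var(R_m) = 35.6232 / 27.4993 = 1.2954
E(R) = R_f + β × MRP = 4.53% + 1.2954 × 8.45% = 15.48%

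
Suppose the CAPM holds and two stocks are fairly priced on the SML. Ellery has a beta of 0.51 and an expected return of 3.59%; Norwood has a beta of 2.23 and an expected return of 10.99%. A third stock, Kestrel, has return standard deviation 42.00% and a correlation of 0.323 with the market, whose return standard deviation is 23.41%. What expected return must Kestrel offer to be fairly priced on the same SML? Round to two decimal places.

3.89%

MRP = (10.99% − 3.59%) / (2.23 − 0.51) = 4.3023%
R_f = 3.59% − 0.51 × 4.3023% = 1.3958%
β_Kestrel = ρ·σ_i/σ_m = 0.323 × 42.00 / 23.41 = 0.5795
E(R_Kestrel) = R_f + β × MRP = 1.3958% + 0.5795 × 4.3023% = 3.89%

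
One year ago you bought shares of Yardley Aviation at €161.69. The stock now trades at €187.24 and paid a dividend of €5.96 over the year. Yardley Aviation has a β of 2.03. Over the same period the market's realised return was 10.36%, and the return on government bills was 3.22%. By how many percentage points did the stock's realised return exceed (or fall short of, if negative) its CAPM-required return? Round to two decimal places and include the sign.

Realised HPR = (P1 + D1 − P0) / P0 = (187.24 + 5.96 − 161.69) / 161.69 = 31.51 / 161.69 = 19.4879%
MRP = 10.36% − 3.22% = 7.14%
CAPM required = R_f + β·MRP = 3.22% + 2.03 × 7.14% = 17.7142%
α = realised − required = 19.4879% − 17.7142% = +1.77%

+1.77%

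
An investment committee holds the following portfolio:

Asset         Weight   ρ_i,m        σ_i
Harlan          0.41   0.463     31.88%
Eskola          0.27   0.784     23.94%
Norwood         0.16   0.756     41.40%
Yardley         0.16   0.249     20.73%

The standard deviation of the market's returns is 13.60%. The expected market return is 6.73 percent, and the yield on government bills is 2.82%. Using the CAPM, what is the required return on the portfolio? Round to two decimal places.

7.69%

β_Harlan = 0.463 × 31.88% / 13.60% = 1.0853
β_Eskola = 0.784 × 23.94% / 13.60% = 1.3801
β_Norwood = 0.756 × 41.40% / 13.60% = 2.3014
β_Yardley = 0.249 × 20.73% / 13.60% = 0.3795
β_P = Σ w_i β_i = 0.41×1.0853 + 0.27×1.3801 + 0.16×2.3014 + 0.16×0.3795 = 1.2465
MRP = 6.73% − 2.82% = 3.91%
E(R_P) = R_f + β_P × MRP = 2.82% + 1.2465 × 3.91% = 7.69%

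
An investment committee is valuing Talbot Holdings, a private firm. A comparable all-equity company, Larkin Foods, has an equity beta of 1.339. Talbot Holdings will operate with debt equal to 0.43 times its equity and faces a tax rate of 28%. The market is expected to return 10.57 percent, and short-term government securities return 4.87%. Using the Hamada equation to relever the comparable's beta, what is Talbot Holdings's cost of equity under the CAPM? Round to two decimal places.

β_L = β_U × [1 + (1 − t)(D/E)] = 1.339 × [1 + (1 − 0.28) × 0.43]
    = 1.339 × [1 + 0.72 × 0.43] = 1.339 × 1.3096 = 1.7536
MRP = 10.57% − 4.87% = 5.70%
E(R) = R_f + β_L × MRP = 4.87% + 1.7536 × 5.70% = 14.87%

14.87%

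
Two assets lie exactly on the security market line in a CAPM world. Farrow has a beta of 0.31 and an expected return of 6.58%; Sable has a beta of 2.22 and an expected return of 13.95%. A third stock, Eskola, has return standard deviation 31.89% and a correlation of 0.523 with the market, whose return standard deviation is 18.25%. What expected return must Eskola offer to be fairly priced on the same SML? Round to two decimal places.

MRP = (13.95% − 6.58%) / (2.22 − 0.31) = 3.8586%
R_f = 6.58% − 0.31 × 3.8586% = 5.3838%
β_Eskola = ρ·σ_i/σ_m = 0.523 × 31.89 / 18.25 = 0.9139
E(R_Eskola) = R_f + β × MRP = 5.3838% + 0.9139 × 3.8586% = 8.91%

8.91%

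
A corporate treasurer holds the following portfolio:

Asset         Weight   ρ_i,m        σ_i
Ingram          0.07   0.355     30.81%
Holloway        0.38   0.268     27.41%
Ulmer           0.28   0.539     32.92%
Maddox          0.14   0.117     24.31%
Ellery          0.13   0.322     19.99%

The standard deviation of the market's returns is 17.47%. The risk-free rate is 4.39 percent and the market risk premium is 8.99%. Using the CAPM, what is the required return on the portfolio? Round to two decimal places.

β_Ingram = 0.355 × 30.81% / 17.47% = 0.6261
β_Holloway = 0.268 × 27.41% / 17.47% = 0.4205
β_Ulmer = 0.539 × 32.92% / 17.47% = 1.0157
β_Maddox = 0.117 × 24.31% / 17.47% = 0.1628
β_Ellery = 0.322 × 19.99% / 17.47% = 0.3684
β_P = Σ w_i β_i = 0.07×0.6261 + 0.38×0.4205 + 0.28×1.0157 + 0.14×0.1628 + 0.13×0.3684 = 0.5587
E(R_P) = R_f + β_P × MRP = 4.39% + 0.5587 × 8.99% = 9.41%

9.41%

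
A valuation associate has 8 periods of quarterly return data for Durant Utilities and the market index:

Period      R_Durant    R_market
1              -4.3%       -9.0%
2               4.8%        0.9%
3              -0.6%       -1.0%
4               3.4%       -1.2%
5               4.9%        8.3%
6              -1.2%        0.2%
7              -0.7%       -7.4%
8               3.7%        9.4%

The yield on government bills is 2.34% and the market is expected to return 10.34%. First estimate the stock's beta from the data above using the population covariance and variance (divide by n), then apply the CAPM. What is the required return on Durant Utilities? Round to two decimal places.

5.57%

Mean R_i = (-4.3 + 4.8 − 0.6 + 3.4 + 4.9 − 1.2 − 0.7 + 3.7) / 8 = 1.2500%
Mean R_m = (-9.0 + 0.9 − 1.0 − 1.2 + 8.3 + 0.2 − 7.4 + 9.4) / 8 = 0.0250%
Σ(R_i − R̄_i)(R_m − R̄_m) = 119.6800  ⇒  Cov = 119.6800 / 8 = 14.9600
Σ(R_m − R̄_m)² = 296.2950  ⇒  Var(R_m) = 296.2950 / 8 = 37.0369
β = Cov / Var(R_m) = 14.9600 / 37.0369 = 0.4039
MRP = 10.34% − 2.34% = 8.00%
E(R) = R_f + β × MRP = 2.34% + 0.4039 × 8.00% = 5.57%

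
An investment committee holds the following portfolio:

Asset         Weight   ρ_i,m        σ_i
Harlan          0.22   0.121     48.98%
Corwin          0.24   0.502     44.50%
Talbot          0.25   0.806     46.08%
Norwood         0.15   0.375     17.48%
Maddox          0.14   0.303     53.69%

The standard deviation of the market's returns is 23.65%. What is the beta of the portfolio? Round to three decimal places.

0.812

β_Harlan = 0.121 × 48.98% / 23.65% = 0.2506
β_Corwin = 0.502 × 44.50% / 23.65% = 0.9446
β_Talbot = 0.806 × 46.08% / 23.65% = 1.5704
β_Norwood = 0.375 × 17.48% / 23.65% = 0.2772
β_Maddox = 0.303 × 53.69% / 23.65% = 0.6879
β_P = Σ w_i β_i = 0.22×0.2506 + 0.24×0.9446 + 0.25×1.5704 + 0.15×0.2772 + 0.14×0.6879 = 0.8123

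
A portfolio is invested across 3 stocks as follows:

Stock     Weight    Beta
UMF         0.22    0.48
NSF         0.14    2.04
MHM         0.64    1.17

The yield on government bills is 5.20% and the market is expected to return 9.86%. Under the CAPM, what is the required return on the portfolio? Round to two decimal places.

10.51%

β_P = Σ w_i β_i = 0.22×0.48 + 0.14×2.04 + 0.64×1.17 = 1.1400
MRP = 9.86% − 5.20% = 4.66%
E(R_P) = R_f + β_P × MRP = 5.20% + 1.1400 × 4.66% = 10.51%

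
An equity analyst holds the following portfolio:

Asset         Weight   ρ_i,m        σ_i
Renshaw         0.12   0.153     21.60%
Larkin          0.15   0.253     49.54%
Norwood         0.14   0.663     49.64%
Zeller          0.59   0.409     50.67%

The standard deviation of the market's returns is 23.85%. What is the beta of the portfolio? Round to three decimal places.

β_Renshaw = 0.153 × 21.60% / 23.85% = 0.1386
β_Larkin = 0.253 × 49.54% / 23.85% = 0.5255
β_Norwood = 0.663 × 49.64% / 23.85% = 1.3799
β_Zeller = 0.409 × 50.67% / 23.85% = 0.8689
β_P = Σ w_i β_i = 0.12×0.1386 + 0.15×0.5255 + 0.14×1.3799 + 0.59×0.8689 = 0.8013

0.801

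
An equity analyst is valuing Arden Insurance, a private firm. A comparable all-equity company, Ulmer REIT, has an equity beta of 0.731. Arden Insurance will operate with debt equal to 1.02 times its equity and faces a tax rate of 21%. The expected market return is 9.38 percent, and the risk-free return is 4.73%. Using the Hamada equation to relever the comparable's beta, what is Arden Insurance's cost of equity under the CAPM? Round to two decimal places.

10.87%

β_L = β_U × [1 + (1 − t)(D/E)] = 0.731 × [1 + (1 − 0.21) × 1.02]
    = 0.731 × [1 + 0.79 × 1.02] = 0.731 × 1.8058 = 1.3200
MRP = 9.38% − 4.73% = 4.65%
E(R) = R_f + β_L × MRP = 4.73% + 1.3200 × 4.65% = 10.87%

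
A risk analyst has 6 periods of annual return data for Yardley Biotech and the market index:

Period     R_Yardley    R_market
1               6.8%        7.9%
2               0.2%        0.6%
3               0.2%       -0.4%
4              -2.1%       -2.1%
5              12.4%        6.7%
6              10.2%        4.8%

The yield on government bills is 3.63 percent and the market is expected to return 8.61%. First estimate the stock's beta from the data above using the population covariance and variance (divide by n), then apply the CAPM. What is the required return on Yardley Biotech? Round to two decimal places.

10.10%

Mean R_i = (6.8 + 0.2 + 0.2 − 2.1 + 12.4 + 10.2) / 6 = 4.6167%
Mean R_m = (7.9 + 0.6 − 0.4 − 2.1 + 6.7 + 4.8) / 6 = 2.9167%
Σ(R_i − R̄_i)(R_m − R̄_m) = 109.4183  ⇒  Cov = 109.4183 / 6 = 18.2364
Σ(R_m − R̄_m)² = 84.2283  ⇒  Var(R_m) = 84.2283 / 6 = 14.0381
β = Cov / Var(R_m) = 18.2364 / 14.0381 = 1.2991
MRP = 8.61% − 3.63% = 4.98%
E(R) = R_f + β × MRP = 3.63% + 1.2991 × 4.98% = 10.10%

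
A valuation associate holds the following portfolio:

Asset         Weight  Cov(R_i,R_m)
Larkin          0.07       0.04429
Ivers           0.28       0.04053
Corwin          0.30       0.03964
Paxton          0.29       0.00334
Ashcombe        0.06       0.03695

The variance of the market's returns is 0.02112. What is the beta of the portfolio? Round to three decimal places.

1.398

β_Larkin = 0.04429 / 0.02112 = 2.0971
β_Ivers = 0.04053 / 0.02112 = 1.9190
β_Corwin = 0.03964 / 0.02112 = 1.8769
β_Paxton = 0.00334 / 0.02112 = 0.1581
β_Ashcombe = 0.03695 / 0.02112 = 1.7495
β_P = Σ w_i β_i = 0.07×2.0971 + 0.28×1.9190 + 0.30×1.8769 + 0.29×0.1581 + 0.06×1.7495 = 1.3980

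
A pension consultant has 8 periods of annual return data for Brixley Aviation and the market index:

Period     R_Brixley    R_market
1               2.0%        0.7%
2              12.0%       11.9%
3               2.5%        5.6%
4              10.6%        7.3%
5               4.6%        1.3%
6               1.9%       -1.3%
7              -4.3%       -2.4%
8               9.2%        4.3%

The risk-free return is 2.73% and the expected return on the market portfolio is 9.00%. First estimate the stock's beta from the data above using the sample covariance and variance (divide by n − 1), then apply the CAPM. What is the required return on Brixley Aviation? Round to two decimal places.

Mean R_i = (2.0 + 12.0 + 2.5 + 10.6 + 4.6 + 1.9 − 4.3 + 9.2) / 8 = 4.8125%
Mean R_m = (0.7 + 11.9 + 5.6 + 7.3 + 1.3 − 1.3 − 2.4 + 4.3) / 8 = 3.4250%
Σ(R_i − R̄_i)(R_m − R̄_m) = 157.1075  ⇒  Cov = 157.1075 / 7 = 22.4439
Σ(R_m − R̄_m)² = 160.5350  ⇒  Var(R_m) = 160.5350 / 7 = 22.9336
β = Cov / Var(R_m) = 22.4439 / 22.9336 = 0.9786
MRP = 9.00% − 2.73% = 6.27%
E(R) = R_f + β × MRP = 2.73% + 0.9786 × 6.27% = 8.87%

8.87%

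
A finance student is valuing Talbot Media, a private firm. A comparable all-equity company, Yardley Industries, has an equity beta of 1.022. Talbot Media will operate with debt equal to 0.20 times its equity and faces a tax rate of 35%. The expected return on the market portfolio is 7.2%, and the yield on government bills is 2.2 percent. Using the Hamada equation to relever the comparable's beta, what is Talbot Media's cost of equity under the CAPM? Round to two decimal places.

7.97%

β_L = β_U × [1 + (1 − t)(D/E)] = 1.022 × [1 + (1 − 0.35) × 0.20]
    = 1.022 × [1 + 0.65 × 0.20] = 1.022 × 1.1300 = 1.1549
MRP = 7.2% − 2.2% = 5.00%
E(R) = R_f + β_L × MRP = 2.2% + 1.1549 × 5.0% = 7.97%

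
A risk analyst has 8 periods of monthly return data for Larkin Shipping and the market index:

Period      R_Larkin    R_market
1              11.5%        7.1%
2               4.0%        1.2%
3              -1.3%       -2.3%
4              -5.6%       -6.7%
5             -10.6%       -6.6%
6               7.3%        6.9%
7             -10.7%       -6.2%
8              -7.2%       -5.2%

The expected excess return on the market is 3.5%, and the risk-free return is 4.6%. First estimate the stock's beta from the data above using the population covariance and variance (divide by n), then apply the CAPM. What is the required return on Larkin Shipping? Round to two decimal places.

9.42%

Mean R_i = (11.5 + 4.0 − 1.3 − 5.6 − 10.6 + 7.3 − 10.7 − 7.2) / 8 = -1.5750%
Mean R_m = (7.1 + 1.2 − 2.3 − 6.7 − 6.6 + 6.9 − 6.2 − 5.2) / 8 = -1.4750%
Σ(R_i − R̄_i)(R_m − R̄_m) = 332.4850  ⇒  Cov = 332.4850 / 8 = 41.5606
Σ(R_m − R̄_m)² = 241.2750  ⇒  Var(R_m) = 241.2750 / 8 = 30.1594
β = Cov / Var(R_m) = 41.5606 / 30.1594 = 1.3780
E(R) = R_f + β × MRP = 4.6% + 1.3780 × 3.5% = 9.42%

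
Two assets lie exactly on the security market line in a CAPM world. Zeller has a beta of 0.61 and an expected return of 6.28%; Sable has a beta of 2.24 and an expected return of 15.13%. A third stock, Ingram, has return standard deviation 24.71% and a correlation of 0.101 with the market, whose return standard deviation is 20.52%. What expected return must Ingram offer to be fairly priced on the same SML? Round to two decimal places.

3.63%

MRP = (15.13% − 6.28%) / (2.24 − 0.61) = 5.4294%
R_f = 6.28% − 0.61 × 5.4294% = 2.9681%
β_Ingram = ρ·σ_i/σ_m = 0.101 × 24.71 / 20.52 = 0.1216
E(R_Ingram) = R_f + β × MRP = 2.9681% + 0.1216 × 5.4294% = 3.63%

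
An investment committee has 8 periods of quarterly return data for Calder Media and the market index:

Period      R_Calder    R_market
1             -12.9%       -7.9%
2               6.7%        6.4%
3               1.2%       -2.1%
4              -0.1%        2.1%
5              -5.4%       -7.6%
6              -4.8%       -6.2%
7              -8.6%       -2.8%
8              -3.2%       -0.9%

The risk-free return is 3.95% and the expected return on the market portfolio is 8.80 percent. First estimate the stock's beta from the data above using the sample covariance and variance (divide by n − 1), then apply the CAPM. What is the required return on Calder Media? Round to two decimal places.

Mean R_i = (-12.9 + 6.7 + 1.2 − 0.1 − 5.4 − 4.8 − 8.6 − 3.2) / 8 = -3.3875%
Mean R_m = (-7.9 + 6.4 − 2.1 + 2.1 − 7.6 − 6.2 − 2.8 − 0.9) / 8 = -2.3750%
Σ(R_i − R̄_i)(R_m − R̄_m) = 175.4575  ⇒  Cov = 175.4575 / 7 = 25.0654
Σ(R_m − R̄_m)² = 171.9150  ⇒  Var(R_m) = 171.9150 / 7 = 24.5593
β = Cov / Var(R_m) = 25.0654 / 24.5593 = 1.0206
MRP = 8.80% − 3.95% = 4.85%
E(R) = R_f + β × MRP = 3.95% + 1.0206 × 4.85% = 8.90%

8.90%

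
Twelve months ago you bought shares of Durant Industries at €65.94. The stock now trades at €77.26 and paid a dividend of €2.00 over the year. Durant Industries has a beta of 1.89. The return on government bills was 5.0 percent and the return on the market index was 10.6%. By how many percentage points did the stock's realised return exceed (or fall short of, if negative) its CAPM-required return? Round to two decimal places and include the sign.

+4.62%

Realised HPR = (P1 + D1 − P0) / P0 = (77.26 + 2.00 − 65.94) / 65.94 = 13.32 / 65.94 = 20.2002%
MRP = 10.6% − 5.0% = 5.60%
CAPM required = R_f + β·MRP = 5.0% + 1.89 × 5.6% = 15.5840%
α = realised − required = 20.2002% − 15.5840% = +4.62%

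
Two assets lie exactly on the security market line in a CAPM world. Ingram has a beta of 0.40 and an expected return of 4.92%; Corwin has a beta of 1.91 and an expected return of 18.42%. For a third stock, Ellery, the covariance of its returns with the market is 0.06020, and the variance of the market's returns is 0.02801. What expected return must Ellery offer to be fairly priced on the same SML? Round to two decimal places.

MRP = (18.42% − 4.92%) / (1.91 − 0.40) = 8.9404%
R_f = 4.92% − 0.40 × 8.9404% = 1.3438%
β_Ellery = Cov / Var(R_m) = 0.06020 / 0.02801 = 2.1492
E(R_Ellery) = R_f + β × MRP = 1.3438% + 2.1492 × 8.9404% = 20.56%

20.56%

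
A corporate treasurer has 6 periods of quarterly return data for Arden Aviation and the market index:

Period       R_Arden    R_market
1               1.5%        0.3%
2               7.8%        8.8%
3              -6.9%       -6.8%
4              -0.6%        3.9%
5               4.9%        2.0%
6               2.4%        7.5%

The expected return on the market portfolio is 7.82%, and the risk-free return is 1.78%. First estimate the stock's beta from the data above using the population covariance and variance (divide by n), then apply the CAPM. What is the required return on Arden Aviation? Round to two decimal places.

Mean R_i = (1.5 + 7.8 − 6.9 − 0.6 + 4.9 + 2.4) / 6 = 1.5167%
Mean R_m = (0.3 + 8.8 − 6.8 + 3.9 + 2.0 + 7.5) / 6 = 2.6167%
Σ(R_i − R̄_i)(R_m − R̄_m) = 117.6583  ⇒  Cov = 117.6583 / 6 = 19.6097
Σ(R_m − R̄_m)² = 158.1483  ⇒  Var(R_m) = 158.1483 / 6 = 26.3581
β = Cov / Var(R_m) = 19.6097 / 26.3581 = 0.7440
MRP = 7.82% − 1.78% = 6.04%
E(R) = R_f + β × MRP = 1.78% + 0.7440 × 6.04% = 6.27%

6.27%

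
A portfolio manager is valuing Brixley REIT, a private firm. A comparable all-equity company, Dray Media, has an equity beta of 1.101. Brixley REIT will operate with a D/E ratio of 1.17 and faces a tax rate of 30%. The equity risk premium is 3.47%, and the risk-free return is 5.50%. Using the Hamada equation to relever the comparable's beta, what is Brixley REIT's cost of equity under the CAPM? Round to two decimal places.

β_L = β_U × [1 + (1 − t)(D/E)] = 1.101 × [1 + (1 − 0.30) × 1.17]
    = 1.101 × [1 + 0.70 × 1.17] = 1.101 × 1.8190 = 2.0027
E(R) = R_f + β_L × MRP = 5.50% + 2.0027 × 3.47% = 12.45%

12.45%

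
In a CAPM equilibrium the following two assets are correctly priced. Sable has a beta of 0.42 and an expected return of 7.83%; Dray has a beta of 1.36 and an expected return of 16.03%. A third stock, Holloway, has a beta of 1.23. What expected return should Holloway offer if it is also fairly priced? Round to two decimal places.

MRP (SML slope) = (16.03% − 7.83%) / (1.36 − 0.42) = 8.20% / 0.94 = 8.7234%
R_f (intercept) = 7.83% − 0.42 × 8.7234% = 4.1662%
E(R_Holloway) = R_f + β × MRP = 4.1662% + 1.23 × 8.7234% = 14.90%

14.90%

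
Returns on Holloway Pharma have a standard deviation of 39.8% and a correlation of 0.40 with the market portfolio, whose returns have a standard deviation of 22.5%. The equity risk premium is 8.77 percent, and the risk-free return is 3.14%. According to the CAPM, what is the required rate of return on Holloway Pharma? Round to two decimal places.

9.35%

β = ρ × σ_i / σ_m = 0.40 × 39.8% / 22.5% = 0.7076
E(R) = 3.14% + 0.7076 × 8.77% = 9.35%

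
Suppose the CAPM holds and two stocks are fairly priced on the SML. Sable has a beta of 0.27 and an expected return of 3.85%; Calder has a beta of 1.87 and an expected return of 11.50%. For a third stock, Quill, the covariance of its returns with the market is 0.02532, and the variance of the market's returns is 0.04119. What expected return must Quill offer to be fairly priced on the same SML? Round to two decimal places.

MRP = (11.50% − 3.85%) / (1.87 − 0.27) = 4.7813%
R_f = 3.85% − 0.27 × 4.7813% = 2.5590%
β_Quill = Cov / Var(R_m) = 0.02532 / 0.04119 = 0.6147
E(R_Quill) = R_f + β × MRP = 2.5590% + 0.6147 × 4.7813% = 5.50%

5.50%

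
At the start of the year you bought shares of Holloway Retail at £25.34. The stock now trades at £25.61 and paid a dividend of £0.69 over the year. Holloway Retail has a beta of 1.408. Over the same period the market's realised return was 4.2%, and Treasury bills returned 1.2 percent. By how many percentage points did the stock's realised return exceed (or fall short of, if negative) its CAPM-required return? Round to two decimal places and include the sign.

Realised HPR = (P1 + D1 − P0) / P0 = (25.61 + 0.69 − 25.34) / 25.34 = 0.96 / 25.34 = 3.7885%
MRP = 4.2% − 1.2% = 3.00%
CAPM required = R_f + β·MRP = 1.2% + 1.408 × 3.0% = 5.4240%
α = realised − required = 3.7885% − 5.4240% = -1.64%

-1.64%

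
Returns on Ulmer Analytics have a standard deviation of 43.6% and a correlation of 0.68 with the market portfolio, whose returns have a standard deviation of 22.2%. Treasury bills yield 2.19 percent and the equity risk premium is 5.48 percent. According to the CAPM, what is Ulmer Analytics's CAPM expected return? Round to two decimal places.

β = ρ × σ_i / σ_m = 0.68 × 43.6% / 22.2% = 1.3355
E(R) = 2.19% + 1.3355 × 5.48% = 9.51%

9.51%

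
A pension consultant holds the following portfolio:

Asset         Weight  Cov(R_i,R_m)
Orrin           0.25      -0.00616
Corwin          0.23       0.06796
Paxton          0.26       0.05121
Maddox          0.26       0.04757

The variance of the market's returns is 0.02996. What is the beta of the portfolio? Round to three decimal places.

1.328

β_Orrin = -0.00616 / 0.02996 = -0.2056
β_Corwin = 0.06796 / 0.02996 = 2.2684
β_Paxton = 0.05121 / 0.02996 = 1.7093
β_Maddox = 0.04757 / 0.02996 = 1.5878
β_P = Σ w_i β_i = 0.25×-0.2056 + 0.23×2.2684 + 0.26×1.7093 + 0.26×1.5878 = 1.3276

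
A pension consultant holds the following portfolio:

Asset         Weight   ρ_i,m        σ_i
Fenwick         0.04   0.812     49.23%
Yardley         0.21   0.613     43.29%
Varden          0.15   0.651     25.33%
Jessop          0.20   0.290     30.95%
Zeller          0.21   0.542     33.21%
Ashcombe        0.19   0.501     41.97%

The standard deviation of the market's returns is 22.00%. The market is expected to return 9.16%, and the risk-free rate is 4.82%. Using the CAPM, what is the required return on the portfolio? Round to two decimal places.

β_Fenwick = 0.812 × 49.23% / 22.00% = 1.8170
β_Yardley = 0.613 × 43.29% / 22.00% = 1.2062
β_Varden = 0.651 × 25.33% / 22.00% = 0.7495
β_Jessop = 0.290 × 30.95% / 22.00% = 0.4080
β_Zeller = 0.542 × 33.21% / 22.00% = 0.8182
β_Ashcombe = 0.501 × 41.97% / 22.00% = 0.9558
β_P = Σ w_i β_i = 0.04×1.8170 + 0.21×1.2062 + 0.15×0.7495 + 0.20×0.4080 + 0.21×0.8182 + 0.19×0.9558 = 0.8734
MRP = 9.16% − 4.82% = 4.34%
E(R_P) = R_f + β_P × MRP = 4.82% + 0.8734 × 4.34% = 8.61%

8.61%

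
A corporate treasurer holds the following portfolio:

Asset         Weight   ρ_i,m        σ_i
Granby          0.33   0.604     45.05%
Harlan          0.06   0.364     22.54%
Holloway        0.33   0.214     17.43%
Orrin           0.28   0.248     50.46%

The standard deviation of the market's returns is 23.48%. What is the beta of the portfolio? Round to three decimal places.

0.605

β_Granby = 0.604 × 45.05% / 23.48% = 1.1589
β_Harlan = 0.364 × 22.54% / 23.48% = 0.3494
β_Holloway = 0.214 × 17.43% / 23.48% = 0.1589
β_Orrin = 0.248 × 50.46% / 23.48% = 0.5330
β_P = Σ w_i β_i = 0.33×1.1589 + 0.06×0.3494 + 0.33×0.1589 + 0.28×0.5330 = 0.6051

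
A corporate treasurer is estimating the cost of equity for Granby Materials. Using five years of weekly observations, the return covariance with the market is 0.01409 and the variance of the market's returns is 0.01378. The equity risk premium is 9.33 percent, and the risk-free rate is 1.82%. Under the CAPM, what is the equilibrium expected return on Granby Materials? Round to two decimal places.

11.36%

β = Cov(R_i, R_m) / Var(R_m) = 0.01409 / 0.01378 = 1.0225
E(R) = R_f + β × MRP = 1.82% + 1.0225 × 9.33% = 11.36%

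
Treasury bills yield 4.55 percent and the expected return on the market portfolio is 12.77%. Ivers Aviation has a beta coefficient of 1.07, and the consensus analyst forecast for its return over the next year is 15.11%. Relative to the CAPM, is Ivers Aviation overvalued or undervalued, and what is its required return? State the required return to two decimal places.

Undervalued; required return 13.35%

MRP = 12.77% − 4.55% = 8.22%
Required return = R_f + β·MRP = 4.55% + 1.07 × 8.22% = 13.35%
Forecast 15.11% > required 13.35% → the stock plots above the SML → undervalued.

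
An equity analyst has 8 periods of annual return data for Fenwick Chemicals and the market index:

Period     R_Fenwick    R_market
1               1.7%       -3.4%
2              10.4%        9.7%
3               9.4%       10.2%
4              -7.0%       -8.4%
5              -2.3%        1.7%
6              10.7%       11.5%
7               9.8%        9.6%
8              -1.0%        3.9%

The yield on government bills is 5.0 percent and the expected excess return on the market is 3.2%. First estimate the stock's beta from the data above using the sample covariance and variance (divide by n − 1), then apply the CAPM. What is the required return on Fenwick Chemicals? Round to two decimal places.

Mean R_i = (1.7 + 10.4 + 9.4 − 7.0 − 2.3 + 10.7 + 9.8 − 1.0) / 8 = 3.9625%
Mean R_m = (-3.4 + 9.7 + 10.2 − 8.4 + 1.7 + 11.5 + 9.6 + 3.9) / 8 = 4.3500%
Σ(R_i − R̄_i)(R_m − R̄_m) = 321.2050  ⇒  Cov = 321.2050 / 7 = 45.8864
Σ(R_m − R̄_m)² = 371.3800  ⇒  Var(R_m) = 371.3800 / 7 = 53.0543
β = Cov / Var(R_m) = 45.8864 / 53.0543 = 0.8649
E(R) = R_f + β × MRP = 5.0% + 0.8649 × 3.2% = 7.77%

7.77%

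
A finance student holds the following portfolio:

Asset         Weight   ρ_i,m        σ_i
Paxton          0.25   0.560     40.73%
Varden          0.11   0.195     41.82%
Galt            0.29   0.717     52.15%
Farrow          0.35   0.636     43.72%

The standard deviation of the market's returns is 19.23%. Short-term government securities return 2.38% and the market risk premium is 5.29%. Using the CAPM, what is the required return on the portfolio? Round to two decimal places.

β_Paxton = 0.560 × 40.73% / 19.23% = 1.1861
β_Varden = 0.195 × 41.82% / 19.23% = 0.4241
β_Galt = 0.717 × 52.15% / 19.23% = 1.9444
β_Farrow = 0.636 × 43.72% / 19.23% = 1.4460
β_P = Σ w_i β_i = 0.25×1.1861 + 0.11×0.4241 + 0.29×1.9444 + 0.35×1.4460 = 1.4132
E(R_P) = R_f + β_P × MRP = 2.38% + 1.4132 × 5.29% = 9.86%

9.86%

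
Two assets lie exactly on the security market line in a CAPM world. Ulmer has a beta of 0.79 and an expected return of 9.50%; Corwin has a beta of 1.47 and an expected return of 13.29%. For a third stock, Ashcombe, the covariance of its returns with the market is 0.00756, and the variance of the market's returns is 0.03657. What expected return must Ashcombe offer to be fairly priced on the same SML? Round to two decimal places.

MRP = (13.29% − 9.50%) / (1.47 − 0.79) = 5.5735%
R_f = 9.50% − 0.79 × 5.5735% = 5.0969%
β_Ashcombe = Cov / Var(R_m) = 0.00756 / 0.03657 = 0.2067
E(R_Ashcombe) = R_f + β × MRP = 5.0969% + 0.2067 × 5.5735% = 6.25%

6.25%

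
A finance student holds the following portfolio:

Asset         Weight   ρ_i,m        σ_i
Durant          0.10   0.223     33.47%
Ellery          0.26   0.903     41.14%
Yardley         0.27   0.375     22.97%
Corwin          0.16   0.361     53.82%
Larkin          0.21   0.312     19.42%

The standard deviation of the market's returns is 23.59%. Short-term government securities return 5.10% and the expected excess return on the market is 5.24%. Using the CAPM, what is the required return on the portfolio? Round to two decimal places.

8.90%

β_Durant = 0.223 × 33.47% / 23.59% = 0.3164
β_Ellery = 0.903 × 41.14% / 23.59% = 1.5748
β_Yardley = 0.375 × 22.97% / 23.59% = 0.3651
β_Corwin = 0.361 × 53.82% / 23.59% = 0.8236
β_Larkin = 0.312 × 19.42% / 23.59% = 0.2568
β_P = Σ w_i β_i = 0.10×0.3164 + 0.26×1.5748 + 0.27×0.3651 + 0.16×0.8236 + 0.21×0.2568 = 0.7254
E(R_P) = R_f + β_P × MRP = 5.10% + 0.7254 × 5.24% = 8.90%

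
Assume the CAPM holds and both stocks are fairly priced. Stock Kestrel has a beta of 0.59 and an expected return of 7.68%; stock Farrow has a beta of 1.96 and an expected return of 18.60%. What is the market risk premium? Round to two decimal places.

Both satisfy E(R) = R_f + β·MRP, so the slope of the SML is
MRP = (18.60% − 7.68%) / (1.96 − 0.59) = 10.92% / 1.37 = 7.9708%

7.97%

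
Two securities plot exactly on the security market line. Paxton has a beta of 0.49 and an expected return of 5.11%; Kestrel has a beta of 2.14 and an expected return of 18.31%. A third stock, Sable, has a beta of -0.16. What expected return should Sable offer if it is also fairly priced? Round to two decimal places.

-0.09%

MRP (SML slope) = (18.31% − 5.11%) / (2.14 − 0.49) = 13.20% / 1.65 = 8.0000%
R_f (intercept) = 5.11% − 0.49 × 8.0000% = 1.1900%
E(R_Sable) = R_f + β × MRP = 1.1900% + -0.16 × 8.0000% = -0.09%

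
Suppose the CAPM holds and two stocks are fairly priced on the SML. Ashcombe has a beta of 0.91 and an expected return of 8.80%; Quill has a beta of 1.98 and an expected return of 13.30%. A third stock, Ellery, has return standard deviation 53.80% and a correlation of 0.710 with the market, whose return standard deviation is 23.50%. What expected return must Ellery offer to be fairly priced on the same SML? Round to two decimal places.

11.81%

MRP = (13.30% − 8.80%) / (1.98 − 0.91) = 4.2056%
R_f = 8.80% − 0.91 × 4.2056% = 4.9729%
β_Ellery = ρ·σ_i/σ_m = 0.710 × 53.80 / 23.50 = 1.6254
E(R_Ellery) = R_f + β × MRP = 4.9729% + 1.6254 × 4.2056% = 11.81%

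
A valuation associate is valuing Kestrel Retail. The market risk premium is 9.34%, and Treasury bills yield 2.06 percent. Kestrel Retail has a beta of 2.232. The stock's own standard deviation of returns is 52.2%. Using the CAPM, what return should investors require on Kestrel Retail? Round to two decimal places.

22.91%

E(R) = R_f + β × MRP = 2.06% + 2.232 × 9.34% = 22.91%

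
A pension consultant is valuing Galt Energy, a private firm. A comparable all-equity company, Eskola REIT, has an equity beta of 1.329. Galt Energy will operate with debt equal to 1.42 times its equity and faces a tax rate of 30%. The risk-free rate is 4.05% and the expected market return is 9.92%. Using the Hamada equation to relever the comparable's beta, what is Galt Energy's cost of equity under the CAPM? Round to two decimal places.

β_L = β_U × [1 + (1 − t)(D/E)] = 1.329 × [1 + (1 − 0.30) × 1.42]
    = 1.329 × [1 + 0.70 × 1.42] = 1.329 × 1.9940 = 2.6500
MRP = 9.92% − 4.05% = 5.87%
E(R) = R_f + β_L × MRP = 4.05% + 2.6500 × 5.87% = 19.61%

19.61%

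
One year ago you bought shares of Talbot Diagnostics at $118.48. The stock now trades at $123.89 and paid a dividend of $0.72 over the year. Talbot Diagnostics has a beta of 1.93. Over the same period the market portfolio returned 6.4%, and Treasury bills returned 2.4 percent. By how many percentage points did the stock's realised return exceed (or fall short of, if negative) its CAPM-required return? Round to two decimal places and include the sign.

-4.95%

Realised HPR = (P1 + D1 − P0) / P0 = (123.89 + 0.72 − 118.48) / 118.48 = 6.13 / 118.48 = 5.1739%
MRP = 6.4% − 2.4% = 4.00%
CAPM required = R_f + β·MRP = 2.4% + 1.93 × 4.0% = 10.1200%
α = realised − required = 5.1739% − 10.1200% = -4.95%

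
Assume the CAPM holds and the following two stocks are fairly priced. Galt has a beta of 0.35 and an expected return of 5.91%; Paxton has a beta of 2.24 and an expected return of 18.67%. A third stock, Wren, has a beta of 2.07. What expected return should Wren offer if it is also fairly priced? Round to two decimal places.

MRP (SML slope) = (18.67% − 5.91%) / (2.24 − 0.35) = 12.76% / 1.89 = 6.7513%
R_f (intercept) = 5.91% − 0.35 × 6.7513% = 3.5470%
E(R_Wren) = R_f + β × MRP = 3.5470% + 2.07 × 6.7513% = 17.52%

17.52%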